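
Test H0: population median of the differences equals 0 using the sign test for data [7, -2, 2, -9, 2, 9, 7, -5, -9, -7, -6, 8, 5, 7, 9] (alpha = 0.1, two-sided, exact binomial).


Step 1: Discard zero differences. Original n = 15; n_eff = number of nonzero differences = 15.
Nonzero differences (with sign): +7, -2, +2, -9, +2, +9, +7, -5, -9, -7, -6, +8, +5, +7, +9
Step 2: Count signs: positive = 9, negative = 6.
Step 3: Under H0: P(positive) = 0.5, so the number of positives S ~ Bin(15, 0.5).
Step 4: Two-sided exact p-value = sum of Bin(15,0.5) probabilities at or below the observed probability = 0.607239.
Step 5: alpha = 0.1. fail to reject H0.

n_eff = 15, pos = 9, neg = 6, p = 0.607239, fail to reject H0.


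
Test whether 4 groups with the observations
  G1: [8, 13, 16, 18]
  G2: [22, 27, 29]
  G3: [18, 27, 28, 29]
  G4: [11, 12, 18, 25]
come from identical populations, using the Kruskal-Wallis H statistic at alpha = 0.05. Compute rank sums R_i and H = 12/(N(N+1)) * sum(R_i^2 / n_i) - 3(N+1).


Step 1: Combine all N = 15 observations and assign midranks.
sorted (value, group, rank): (8,G1,1), (11,G4,2), (12,G4,3), (13,G1,4), (16,G1,5), (18,G1,7), (18,G3,7), (18,G4,7), (22,G2,9), (25,G4,10), (27,G2,11.5), (27,G3,11.5), (28,G3,13), (29,G2,14.5), (29,G3,14.5)
Step 2: Sum ranks within each group.
R_1 = 17 (n_1 = 4)
R_2 = 35 (n_2 = 3)
R_3 = 46 (n_3 = 4)
R_4 = 22 (n_4 = 4)
Step 3: H = 12/(N(N+1)) * sum(R_i^2/n_i) - 3(N+1)
     = 12/(15*16) * (17^2/4 + 35^2/3 + 46^2/4 + 22^2/4) - 3*16
     = 0.050000 * 1130.58 - 48
     = 8.529167.
Step 4: Ties present; correction factor C = 1 - 36/(15^3 - 15) = 0.989286. Corrected H = 8.529167 / 0.989286 = 8.621540.
Step 5: Under H0, H ~ chi^2(3); p-value = 0.034770.
Step 6: alpha = 0.05. reject H0.

H = 8.6215, df = 3, p = 0.034770, reject H0.


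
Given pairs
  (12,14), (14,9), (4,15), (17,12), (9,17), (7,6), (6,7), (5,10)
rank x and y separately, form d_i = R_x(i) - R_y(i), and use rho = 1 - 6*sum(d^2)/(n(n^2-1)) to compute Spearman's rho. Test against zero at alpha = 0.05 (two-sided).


Step 1: Rank x and y separately (midranks; no ties here).
rank(x): 12->6, 14->7, 4->1, 17->8, 9->5, 7->4, 6->3, 5->2
rank(y): 14->6, 9->3, 15->7, 12->5, 17->8, 6->1, 7->2, 10->4
Step 2: d_i = R_x(i) - R_y(i); compute d_i^2.
  (6-6)^2=0, (7-3)^2=16, (1-7)^2=36, (8-5)^2=9, (5-8)^2=9, (4-1)^2=9, (3-2)^2=1, (2-4)^2=4
sum(d^2) = 84.
Step 3: rho = 1 - 6*84 / (8*(8^2 - 1)) = 1 - 504/504 = 0.000000.
Step 4: Under H0, t = rho * sqrt((n-2)/(1-rho^2)) = 0.0000 ~ t(6).
Step 5: Two-sided p-value from the t-distribution with 6 df = 1.000000.
Step 6: alpha = 0.05. fail to reject H0.

rho = 0.0000, p = 1.000000, fail to reject H0 at alpha = 0.05.


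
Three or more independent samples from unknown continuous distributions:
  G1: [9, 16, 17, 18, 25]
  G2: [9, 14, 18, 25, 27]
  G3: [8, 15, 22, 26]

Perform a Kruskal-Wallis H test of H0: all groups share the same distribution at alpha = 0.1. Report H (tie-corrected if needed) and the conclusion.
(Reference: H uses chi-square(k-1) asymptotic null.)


Step 1: Combine all N = 14 observations and assign midranks.
sorted (value, group, rank): (8,G3,1), (9,G1,2.5), (9,G2,2.5), (14,G2,4), (15,G3,5), (16,G1,6), (17,G1,7), (18,G1,8.5), (18,G2,8.5), (22,G3,10), (25,G1,11.5), (25,G2,11.5), (26,G3,13), (27,G2,14)
Step 2: Sum ranks within each group.
R_1 = 35.5 (n_1 = 5)
R_2 = 40.5 (n_2 = 5)
R_3 = 29 (n_3 = 4)
Step 3: H = 12/(N(N+1)) * sum(R_i^2/n_i) - 3(N+1)
     = 12/(14*15) * (35.5^2/5 + 40.5^2/5 + 29^2/4) - 3*15
     = 0.057143 * 790.35 - 45
     = 0.162857.
Step 4: Ties present; correction factor C = 1 - 18/(14^3 - 14) = 0.993407. Corrected H = 0.162857 / 0.993407 = 0.163938.
Step 5: Under H0, H ~ chi^2(2); p-value = 0.921300.
Step 6: alpha = 0.1. fail to reject H0.

H = 0.1639, df = 2, p = 0.921300, fail to reject H0.


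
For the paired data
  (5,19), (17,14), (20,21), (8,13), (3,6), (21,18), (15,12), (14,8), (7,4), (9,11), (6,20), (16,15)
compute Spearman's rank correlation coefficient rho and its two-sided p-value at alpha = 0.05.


Step 1: Rank x and y separately (midranks; no ties here).
rank(x): 5->2, 17->10, 20->11, 8->5, 3->1, 21->12, 15->8, 14->7, 7->4, 9->6, 6->3, 16->9
rank(y): 19->10, 14->7, 21->12, 13->6, 6->2, 18->9, 12->5, 8->3, 4->1, 11->4, 20->11, 15->8
Step 2: d_i = R_x(i) - R_y(i); compute d_i^2.
  (2-10)^2=64, (10-7)^2=9, (11-12)^2=1, (5-6)^2=1, (1-2)^2=1, (12-9)^2=9, (8-5)^2=9, (7-3)^2=16, (4-1)^2=9, (6-4)^2=4, (3-11)^2=64, (9-8)^2=1
sum(d^2) = 188.
Step 3: rho = 1 - 6*188 / (12*(12^2 - 1)) = 1 - 1128/1716 = 0.342657.
Step 4: Under H0, t = rho * sqrt((n-2)/(1-rho^2)) = 1.1534 ~ t(10).
Step 5: Two-sided p-value from the t-distribution with 10 df = 0.275567.
Step 6: alpha = 0.05. fail to reject H0.

rho = 0.3427, p = 0.275567, fail to reject H0 at alpha = 0.05.


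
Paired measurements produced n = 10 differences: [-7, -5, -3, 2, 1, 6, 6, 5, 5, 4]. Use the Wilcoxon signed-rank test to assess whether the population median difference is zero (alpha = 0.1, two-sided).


Step 1: Drop any zero differences (none here) and take |d_i|.
|d| = [7, 5, 3, 2, 1, 6, 6, 5, 5, 4]
Step 2: Midrank |d_i| (ties get averaged ranks).
ranks: |7|->10, |5|->6, |3|->3, |2|->2, |1|->1, |6|->8.5, |6|->8.5, |5|->6, |5|->6, |4|->4
Step 3: Attach original signs; sum ranks with positive sign and with negative sign.
W+ = 2 + 1 + 8.5 + 8.5 + 6 + 6 + 4 = 36
W- = 10 + 6 + 3 = 19
(Check: W+ + W- = 55 should equal n(n+1)/2 = 55.)
Step 4: Test statistic W = min(W+, W-) = 19.
Step 5: Ties in |d|, so use the tie-corrected normal approximation.
        E[W] = n(n+1)/4 = 10*11/4 = 27.5.
        Tie groups: |d|=5 (t=3), |d|=6 (t=2); sum(t^3 - t) = 30.
        Var[W] = n(n+1)(2n+1)/24 - sum(t^3-t)/48 = 2310/24 - 30/48 = 95.625.
        z = (W - E[W]) / sqrt(Var[W]) = (19 - 27.5) / 9.7788 = -0.8692.
        Two-sided p = 2*Phi(z) = 0.384723.
Step 6: alpha = 0.1. fail to reject H0.

W+ = 36, W- = 19, W = min = 19, p = 0.384723, fail to reject H0.


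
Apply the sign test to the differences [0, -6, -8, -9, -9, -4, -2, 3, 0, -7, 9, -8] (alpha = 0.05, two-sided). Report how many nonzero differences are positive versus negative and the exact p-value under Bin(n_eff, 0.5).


Step 1: Discard zero differences. Original n = 12; n_eff = number of nonzero differences = 10.
Nonzero differences (with sign): -6, -8, -9, -9, -4, -2, +3, -7, +9, -8
Step 2: Count signs: positive = 2, negative = 8.
Step 3: Under H0: P(positive) = 0.5, so the number of positives S ~ Bin(10, 0.5).
Step 4: Two-sided exact p-value = sum of Bin(10,0.5) probabilities at or below the observed probability = 0.109375.
Step 5: alpha = 0.05. fail to reject H0.

n_eff = 10, pos = 2, neg = 8, p = 0.109375, fail to reject H0.


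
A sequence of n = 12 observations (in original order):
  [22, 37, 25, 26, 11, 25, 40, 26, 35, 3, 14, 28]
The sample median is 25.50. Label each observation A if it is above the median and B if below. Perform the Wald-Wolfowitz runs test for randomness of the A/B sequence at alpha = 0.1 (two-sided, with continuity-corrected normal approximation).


Step 1: Compute median = 25.50; label A = above, B = below.
Labels in order: BABABBAAABBA  (n_A = 6, n_B = 6)
Step 2: Count runs R = 8.
Step 3: Under H0 (random ordering), E[R] = 2*n_A*n_B/(n_A+n_B) + 1 = 2*6*6/12 + 1 = 7.0000.
        Var[R] = 2*n_A*n_B*(2*n_A*n_B - n_A - n_B) / ((n_A+n_B)^2 * (n_A+n_B-1)) = 4320/1584 = 2.7273.
        SD[R] = 1.6514.
Step 4: Continuity-corrected z = (R - 0.5 - E[R]) / SD[R] = (8 - 0.5 - 7.0000) / 1.6514 = 0.3028.
Step 5: Two-sided p-value via normal approximation = 2*(1 - Phi(|z|)) = 0.762069.
Step 6: alpha = 0.1. fail to reject H0.

R = 8, z = 0.3028, p = 0.762069, fail to reject H0.


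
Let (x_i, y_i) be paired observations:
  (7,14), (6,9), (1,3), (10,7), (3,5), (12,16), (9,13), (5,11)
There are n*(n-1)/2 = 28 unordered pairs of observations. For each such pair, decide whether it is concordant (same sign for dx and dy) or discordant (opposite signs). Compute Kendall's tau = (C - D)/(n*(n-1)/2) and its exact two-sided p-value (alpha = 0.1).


Step 1: Enumerate the 28 unordered pairs (i,j) with i<j and classify each by sign(x_j-x_i) * sign(y_j-y_i).
  (1,2):dx=-1,dy=-5->C; (1,3):dx=-6,dy=-11->C; (1,4):dx=+3,dy=-7->D; (1,5):dx=-4,dy=-9->C
  (1,6):dx=+5,dy=+2->C; (1,7):dx=+2,dy=-1->D; (1,8):dx=-2,dy=-3->C; (2,3):dx=-5,dy=-6->C
  (2,4):dx=+4,dy=-2->D; (2,5):dx=-3,dy=-4->C; (2,6):dx=+6,dy=+7->C; (2,7):dx=+3,dy=+4->C
  (2,8):dx=-1,dy=+2->D; (3,4):dx=+9,dy=+4->C; (3,5):dx=+2,dy=+2->C; (3,6):dx=+11,dy=+13->C
  (3,7):dx=+8,dy=+10->C; (3,8):dx=+4,dy=+8->C; (4,5):dx=-7,dy=-2->C; (4,6):dx=+2,dy=+9->C
  (4,7):dx=-1,dy=+6->D; (4,8):dx=-5,dy=+4->D; (5,6):dx=+9,dy=+11->C; (5,7):dx=+6,dy=+8->C
  (5,8):dx=+2,dy=+6->C; (6,7):dx=-3,dy=-3->C; (6,8):dx=-7,dy=-5->C; (7,8):dx=-4,dy=-2->C
Step 2: C = 22, D = 6, total pairs = 28.
Step 3: tau = (C - D)/(n(n-1)/2) = (22 - 6)/28 = 0.571429.
Step 4: Exact two-sided p-value (enumerate n! = 40320 permutations of y under H0): p = 0.061012.
Step 5: alpha = 0.1. reject H0.

tau_b = 0.5714 (C=22, D=6), p = 0.061012, reject H0.


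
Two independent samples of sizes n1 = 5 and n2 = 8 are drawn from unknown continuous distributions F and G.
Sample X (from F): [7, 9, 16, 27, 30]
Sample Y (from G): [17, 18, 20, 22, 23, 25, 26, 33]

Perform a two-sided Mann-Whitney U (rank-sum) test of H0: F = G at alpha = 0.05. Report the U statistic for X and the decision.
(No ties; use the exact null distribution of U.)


Step 1: Combine and sort all 13 observations; assign midranks.
sorted (value, group): (7,X), (9,X), (16,X), (17,Y), (18,Y), (20,Y), (22,Y), (23,Y), (25,Y), (26,Y), (27,X), (30,X), (33,Y)
ranks: 7->1, 9->2, 16->3, 17->4, 18->5, 20->6, 22->7, 23->8, 25->9, 26->10, 27->11, 30->12, 33->13
Step 2: Rank sum for X: R1 = 1 + 2 + 3 + 11 + 12 = 29.
Step 3: U_X = R1 - n1(n1+1)/2 = 29 - 5*6/2 = 29 - 15 = 14.
       U_Y = n1*n2 - U_X = 40 - 14 = 26.
Step 4: No ties, so the exact null distribution of U (based on enumerating the C(13,5) = 1287 equally likely rank assignments) gives the two-sided p-value.
Step 5: p-value = 0.435120; compare to alpha = 0.05. fail to reject H0.

U_X = 14, p = 0.435120, fail to reject H0 at alpha = 0.05.


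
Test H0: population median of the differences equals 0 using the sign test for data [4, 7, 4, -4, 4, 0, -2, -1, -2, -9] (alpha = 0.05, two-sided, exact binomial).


Step 1: Discard zero differences. Original n = 10; n_eff = number of nonzero differences = 9.
Nonzero differences (with sign): +4, +7, +4, -4, +4, -2, -1, -2, -9
Step 2: Count signs: positive = 4, negative = 5.
Step 3: Under H0: P(positive) = 0.5, so the number of positives S ~ Bin(9, 0.5).
Step 4: Two-sided exact p-value = sum of Bin(9,0.5) probabilities at or below the observed probability = 1.000000.
Step 5: alpha = 0.05. fail to reject H0.

n_eff = 9, pos = 4, neg = 5, p = 1.000000, fail to reject H0.


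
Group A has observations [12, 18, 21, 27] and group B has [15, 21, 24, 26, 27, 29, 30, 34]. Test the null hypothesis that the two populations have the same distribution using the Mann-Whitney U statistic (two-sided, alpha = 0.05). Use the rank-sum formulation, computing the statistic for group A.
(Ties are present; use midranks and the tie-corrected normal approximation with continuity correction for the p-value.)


Step 1: Combine and sort all 12 observations; assign midranks.
sorted (value, group): (12,X), (15,Y), (18,X), (21,X), (21,Y), (24,Y), (26,Y), (27,X), (27,Y), (29,Y), (30,Y), (34,Y)
ranks: 12->1, 15->2, 18->3, 21->4.5, 21->4.5, 24->6, 26->7, 27->8.5, 27->8.5, 29->10, 30->11, 34->12
Step 2: Rank sum for X: R1 = 1 + 3 + 4.5 + 8.5 = 17.
Step 3: U_X = R1 - n1(n1+1)/2 = 17 - 4*5/2 = 17 - 10 = 7.
       U_Y = n1*n2 - U_X = 32 - 7 = 25.
Step 4: Ties are present, so use the tie-corrected normal approximation (with continuity correction) for the p-value.
Step 5: p-value = 0.147414; compare to alpha = 0.05. fail to reject H0.

U_X = 7, p = 0.147414, fail to reject H0 at alpha = 0.05.


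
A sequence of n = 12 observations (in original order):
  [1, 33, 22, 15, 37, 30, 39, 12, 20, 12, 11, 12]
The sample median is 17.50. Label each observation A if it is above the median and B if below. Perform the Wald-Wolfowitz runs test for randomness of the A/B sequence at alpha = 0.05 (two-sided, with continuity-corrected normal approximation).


Step 1: Compute median = 17.50; label A = above, B = below.
Labels in order: BAABAAABABBB  (n_A = 6, n_B = 6)
Step 2: Count runs R = 7.
Step 3: Under H0 (random ordering), E[R] = 2*n_A*n_B/(n_A+n_B) + 1 = 2*6*6/12 + 1 = 7.0000.
        Var[R] = 2*n_A*n_B*(2*n_A*n_B - n_A - n_B) / ((n_A+n_B)^2 * (n_A+n_B-1)) = 4320/1584 = 2.7273.
        SD[R] = 1.6514.
Step 4: R = E[R], so z = 0 with no continuity correction.
Step 5: Two-sided p-value via normal approximation = 2*(1 - Phi(|z|)) = 1.000000.
Step 6: alpha = 0.05. fail to reject H0.

R = 7, z = 0.0000, p = 1.000000, fail to reject H0.


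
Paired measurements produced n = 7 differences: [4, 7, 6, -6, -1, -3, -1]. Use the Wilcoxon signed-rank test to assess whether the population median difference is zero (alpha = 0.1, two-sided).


Step 1: Drop any zero differences (none here) and take |d_i|.
|d| = [4, 7, 6, 6, 1, 3, 1]
Step 2: Midrank |d_i| (ties get averaged ranks).
ranks: |4|->4, |7|->7, |6|->5.5, |6|->5.5, |1|->1.5, |3|->3, |1|->1.5
Step 3: Attach original signs; sum ranks with positive sign and with negative sign.
W+ = 4 + 7 + 5.5 = 16.5
W- = 5.5 + 1.5 + 3 + 1.5 = 11.5
(Check: W+ + W- = 28 should equal n(n+1)/2 = 28.)
Step 4: Test statistic W = min(W+, W-) = 11.5.
Step 5: Ties in |d|, so use the tie-corrected normal approximation.
        E[W] = n(n+1)/4 = 7*8/4 = 14.
        Tie groups: |d|=1 (t=2), |d|=6 (t=2); sum(t^3 - t) = 12.
        Var[W] = n(n+1)(2n+1)/24 - sum(t^3-t)/48 = 840/24 - 12/48 = 34.75.
        z = (W - E[W]) / sqrt(Var[W]) = (11.5 - 14) / 5.8949 = -0.4241.
        Two-sided p = 2*Phi(z) = 0.671497.
Step 6: alpha = 0.1. fail to reject H0.

W+ = 16.5, W- = 11.5, W = min = 11.5, p = 0.671497, fail to reject H0.


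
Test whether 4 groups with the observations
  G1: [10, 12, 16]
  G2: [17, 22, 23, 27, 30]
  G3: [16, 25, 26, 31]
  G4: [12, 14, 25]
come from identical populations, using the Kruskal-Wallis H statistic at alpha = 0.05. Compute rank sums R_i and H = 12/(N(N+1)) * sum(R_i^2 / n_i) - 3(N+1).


Step 1: Combine all N = 15 observations and assign midranks.
sorted (value, group, rank): (10,G1,1), (12,G1,2.5), (12,G4,2.5), (14,G4,4), (16,G1,5.5), (16,G3,5.5), (17,G2,7), (22,G2,8), (23,G2,9), (25,G3,10.5), (25,G4,10.5), (26,G3,12), (27,G2,13), (30,G2,14), (31,G3,15)
Step 2: Sum ranks within each group.
R_1 = 9 (n_1 = 3)
R_2 = 51 (n_2 = 5)
R_3 = 43 (n_3 = 4)
R_4 = 17 (n_4 = 3)
Step 3: H = 12/(N(N+1)) * sum(R_i^2/n_i) - 3(N+1)
     = 12/(15*16) * (9^2/3 + 51^2/5 + 43^2/4 + 17^2/3) - 3*16
     = 0.050000 * 1105.78 - 48
     = 7.289167.
Step 4: Ties present; correction factor C = 1 - 18/(15^3 - 15) = 0.994643. Corrected H = 7.289167 / 0.994643 = 7.328426.
Step 5: Under H0, H ~ chi^2(3); p-value = 0.062135.
Step 6: alpha = 0.05. fail to reject H0.

H = 7.3284, df = 3, p = 0.062135, fail to reject H0.


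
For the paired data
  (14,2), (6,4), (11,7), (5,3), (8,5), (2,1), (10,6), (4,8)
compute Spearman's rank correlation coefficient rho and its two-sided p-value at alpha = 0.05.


Step 1: Rank x and y separately (midranks; no ties here).
rank(x): 14->8, 6->4, 11->7, 5->3, 8->5, 2->1, 10->6, 4->2
rank(y): 2->2, 4->4, 7->7, 3->3, 5->5, 1->1, 6->6, 8->8
Step 2: d_i = R_x(i) - R_y(i); compute d_i^2.
  (8-2)^2=36, (4-4)^2=0, (7-7)^2=0, (3-3)^2=0, (5-5)^2=0, (1-1)^2=0, (6-6)^2=0, (2-8)^2=36
sum(d^2) = 72.
Step 3: rho = 1 - 6*72 / (8*(8^2 - 1)) = 1 - 432/504 = 0.142857.
Step 4: Under H0, t = rho * sqrt((n-2)/(1-rho^2)) = 0.3536 ~ t(6).
Step 5: Two-sided p-value from the t-distribution with 6 df = 0.735765.
Step 6: alpha = 0.05. fail to reject H0.

rho = 0.1429, p = 0.735765, fail to reject H0 at alpha = 0.05.


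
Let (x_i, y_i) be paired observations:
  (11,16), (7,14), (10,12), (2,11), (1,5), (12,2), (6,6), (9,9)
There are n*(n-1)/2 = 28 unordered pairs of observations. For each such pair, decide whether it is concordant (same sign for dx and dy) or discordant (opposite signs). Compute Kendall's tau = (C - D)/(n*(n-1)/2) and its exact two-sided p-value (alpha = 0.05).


Step 1: Enumerate the 28 unordered pairs (i,j) with i<j and classify each by sign(x_j-x_i) * sign(y_j-y_i).
  (1,2):dx=-4,dy=-2->C; (1,3):dx=-1,dy=-4->C; (1,4):dx=-9,dy=-5->C; (1,5):dx=-10,dy=-11->C
  (1,6):dx=+1,dy=-14->D; (1,7):dx=-5,dy=-10->C; (1,8):dx=-2,dy=-7->C; (2,3):dx=+3,dy=-2->D
  (2,4):dx=-5,dy=-3->C; (2,5):dx=-6,dy=-9->C; (2,6):dx=+5,dy=-12->D; (2,7):dx=-1,dy=-8->C
  (2,8):dx=+2,dy=-5->D; (3,4):dx=-8,dy=-1->C; (3,5):dx=-9,dy=-7->C; (3,6):dx=+2,dy=-10->D
  (3,7):dx=-4,dy=-6->C; (3,8):dx=-1,dy=-3->C; (4,5):dx=-1,dy=-6->C; (4,6):dx=+10,dy=-9->D
  (4,7):dx=+4,dy=-5->D; (4,8):dx=+7,dy=-2->D; (5,6):dx=+11,dy=-3->D; (5,7):dx=+5,dy=+1->C
  (5,8):dx=+8,dy=+4->C; (6,7):dx=-6,dy=+4->D; (6,8):dx=-3,dy=+7->D; (7,8):dx=+3,dy=+3->C
Step 2: C = 17, D = 11, total pairs = 28.
Step 3: tau = (C - D)/(n(n-1)/2) = (17 - 11)/28 = 0.214286.
Step 4: Exact two-sided p-value (enumerate n! = 40320 permutations of y under H0): p = 0.548413.
Step 5: alpha = 0.05. fail to reject H0.

tau_b = 0.2143 (C=17, D=11), p = 0.548413, fail to reject H0.


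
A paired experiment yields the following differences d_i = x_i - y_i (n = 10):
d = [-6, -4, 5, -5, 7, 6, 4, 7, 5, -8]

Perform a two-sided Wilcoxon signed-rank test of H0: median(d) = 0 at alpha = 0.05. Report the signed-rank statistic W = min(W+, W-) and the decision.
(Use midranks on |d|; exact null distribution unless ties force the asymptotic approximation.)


Step 1: Drop any zero differences (none here) and take |d_i|.
|d| = [6, 4, 5, 5, 7, 6, 4, 7, 5, 8]
Step 2: Midrank |d_i| (ties get averaged ranks).
ranks: |6|->6.5, |4|->1.5, |5|->4, |5|->4, |7|->8.5, |6|->6.5, |4|->1.5, |7|->8.5, |5|->4, |8|->10
Step 3: Attach original signs; sum ranks with positive sign and with negative sign.
W+ = 4 + 8.5 + 6.5 + 1.5 + 8.5 + 4 = 33
W- = 6.5 + 1.5 + 4 + 10 = 22
(Check: W+ + W- = 55 should equal n(n+1)/2 = 55.)
Step 4: Test statistic W = min(W+, W-) = 22.
Step 5: Ties in |d|, so use the tie-corrected normal approximation.
        E[W] = n(n+1)/4 = 10*11/4 = 27.5.
        Tie groups: |d|=4 (t=2), |d|=5 (t=3), |d|=6 (t=2), |d|=7 (t=2); sum(t^3 - t) = 42.
        Var[W] = n(n+1)(2n+1)/24 - sum(t^3-t)/48 = 2310/24 - 42/48 = 95.375.
        z = (W - E[W]) / sqrt(Var[W]) = (22 - 27.5) / 9.7660 = -0.5632.
        Two-sided p = 2*Phi(z) = 0.573314.
Step 6: alpha = 0.05. fail to reject H0.

W+ = 33, W- = 22, W = min = 22, p = 0.573314, fail to reject H0.


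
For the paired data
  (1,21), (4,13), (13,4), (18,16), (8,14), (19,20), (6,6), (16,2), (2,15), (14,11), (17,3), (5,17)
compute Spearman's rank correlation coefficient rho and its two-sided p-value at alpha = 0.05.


Step 1: Rank x and y separately (midranks; no ties here).
rank(x): 1->1, 4->3, 13->7, 18->11, 8->6, 19->12, 6->5, 16->9, 2->2, 14->8, 17->10, 5->4
rank(y): 21->12, 13->6, 4->3, 16->9, 14->7, 20->11, 6->4, 2->1, 15->8, 11->5, 3->2, 17->10
Step 2: d_i = R_x(i) - R_y(i); compute d_i^2.
  (1-12)^2=121, (3-6)^2=9, (7-3)^2=16, (11-9)^2=4, (6-7)^2=1, (12-11)^2=1, (5-4)^2=1, (9-1)^2=64, (2-8)^2=36, (8-5)^2=9, (10-2)^2=64, (4-10)^2=36
sum(d^2) = 362.
Step 3: rho = 1 - 6*362 / (12*(12^2 - 1)) = 1 - 2172/1716 = -0.265734.
Step 4: Under H0, t = rho * sqrt((n-2)/(1-rho^2)) = -0.8717 ~ t(10).
Step 5: Two-sided p-value from the t-distribution with 10 df = 0.403833.
Step 6: alpha = 0.05. fail to reject H0.

rho = -0.2657, p = 0.403833, fail to reject H0 at alpha = 0.05.


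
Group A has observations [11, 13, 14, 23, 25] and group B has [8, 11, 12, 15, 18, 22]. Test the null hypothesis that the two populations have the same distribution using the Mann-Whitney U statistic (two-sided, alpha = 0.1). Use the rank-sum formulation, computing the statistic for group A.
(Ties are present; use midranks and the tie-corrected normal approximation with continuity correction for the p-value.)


Step 1: Combine and sort all 11 observations; assign midranks.
sorted (value, group): (8,Y), (11,X), (11,Y), (12,Y), (13,X), (14,X), (15,Y), (18,Y), (22,Y), (23,X), (25,X)
ranks: 8->1, 11->2.5, 11->2.5, 12->4, 13->5, 14->6, 15->7, 18->8, 22->9, 23->10, 25->11
Step 2: Rank sum for X: R1 = 2.5 + 5 + 6 + 10 + 11 = 34.5.
Step 3: U_X = R1 - n1(n1+1)/2 = 34.5 - 5*6/2 = 34.5 - 15 = 19.5.
       U_Y = n1*n2 - U_X = 30 - 19.5 = 10.5.
Step 4: Ties are present, so use the tie-corrected normal approximation (with continuity correction) for the p-value.
Step 5: p-value = 0.464192; compare to alpha = 0.1. fail to reject H0.

U_X = 19.5, p = 0.464192, fail to reject H0 at alpha = 0.1.


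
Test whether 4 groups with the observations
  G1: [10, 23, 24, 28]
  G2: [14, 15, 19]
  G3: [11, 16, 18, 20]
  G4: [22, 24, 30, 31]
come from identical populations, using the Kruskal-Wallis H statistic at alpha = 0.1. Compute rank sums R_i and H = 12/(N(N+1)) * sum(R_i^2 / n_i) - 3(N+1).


Step 1: Combine all N = 15 observations and assign midranks.
sorted (value, group, rank): (10,G1,1), (11,G3,2), (14,G2,3), (15,G2,4), (16,G3,5), (18,G3,6), (19,G2,7), (20,G3,8), (22,G4,9), (23,G1,10), (24,G1,11.5), (24,G4,11.5), (28,G1,13), (30,G4,14), (31,G4,15)
Step 2: Sum ranks within each group.
R_1 = 35.5 (n_1 = 4)
R_2 = 14 (n_2 = 3)
R_3 = 21 (n_3 = 4)
R_4 = 49.5 (n_4 = 4)
Step 3: H = 12/(N(N+1)) * sum(R_i^2/n_i) - 3(N+1)
     = 12/(15*16) * (35.5^2/4 + 14^2/3 + 21^2/4 + 49.5^2/4) - 3*16
     = 0.050000 * 1103.21 - 48
     = 7.160417.
Step 4: Ties present; correction factor C = 1 - 6/(15^3 - 15) = 0.998214. Corrected H = 7.160417 / 0.998214 = 7.173226.
Step 5: Under H0, H ~ chi^2(3); p-value = 0.066577.
Step 6: alpha = 0.1. reject H0.

H = 7.1732, df = 3, p = 0.066577, reject H0.


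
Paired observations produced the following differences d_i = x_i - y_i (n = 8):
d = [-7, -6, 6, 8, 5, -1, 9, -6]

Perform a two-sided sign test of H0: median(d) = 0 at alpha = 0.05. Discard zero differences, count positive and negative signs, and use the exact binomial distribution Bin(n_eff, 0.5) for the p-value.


Step 1: Discard zero differences. Original n = 8; n_eff = number of nonzero differences = 8.
Nonzero differences (with sign): -7, -6, +6, +8, +5, -1, +9, -6
Step 2: Count signs: positive = 4, negative = 4.
Step 3: Under H0: P(positive) = 0.5, so the number of positives S ~ Bin(8, 0.5).
Step 4: Two-sided exact p-value = sum of Bin(8,0.5) probabilities at or below the observed probability = 1.000000.
Step 5: alpha = 0.05. fail to reject H0.

n_eff = 8, pos = 4, neg = 4, p = 1.000000, fail to reject H0.


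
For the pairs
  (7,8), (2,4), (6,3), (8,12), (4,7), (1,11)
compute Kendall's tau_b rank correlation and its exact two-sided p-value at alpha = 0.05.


Step 1: Enumerate the 15 unordered pairs (i,j) with i<j and classify each by sign(x_j-x_i) * sign(y_j-y_i).
  (1,2):dx=-5,dy=-4->C; (1,3):dx=-1,dy=-5->C; (1,4):dx=+1,dy=+4->C; (1,5):dx=-3,dy=-1->C
  (1,6):dx=-6,dy=+3->D; (2,3):dx=+4,dy=-1->D; (2,4):dx=+6,dy=+8->C; (2,5):dx=+2,dy=+3->C
  (2,6):dx=-1,dy=+7->D; (3,4):dx=+2,dy=+9->C; (3,5):dx=-2,dy=+4->D; (3,6):dx=-5,dy=+8->D
  (4,5):dx=-4,dy=-5->C; (4,6):dx=-7,dy=-1->C; (5,6):dx=-3,dy=+4->D
Step 2: C = 9, D = 6, total pairs = 15.
Step 3: tau = (C - D)/(n(n-1)/2) = (9 - 6)/15 = 0.200000.
Step 4: Exact two-sided p-value (enumerate n! = 720 permutations of y under H0): p = 0.719444.
Step 5: alpha = 0.05. fail to reject H0.

tau_b = 0.2000 (C=9, D=6), p = 0.719444, fail to reject H0.


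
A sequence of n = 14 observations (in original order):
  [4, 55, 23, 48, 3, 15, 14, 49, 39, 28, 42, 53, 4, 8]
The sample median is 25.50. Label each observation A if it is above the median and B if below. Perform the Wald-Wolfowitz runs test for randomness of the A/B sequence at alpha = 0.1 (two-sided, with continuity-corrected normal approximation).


Step 1: Compute median = 25.50; label A = above, B = below.
Labels in order: BABABBBAAAAABB  (n_A = 7, n_B = 7)
Step 2: Count runs R = 7.
Step 3: Under H0 (random ordering), E[R] = 2*n_A*n_B/(n_A+n_B) + 1 = 2*7*7/14 + 1 = 8.0000.
        Var[R] = 2*n_A*n_B*(2*n_A*n_B - n_A - n_B) / ((n_A+n_B)^2 * (n_A+n_B-1)) = 8232/2548 = 3.2308.
        SD[R] = 1.7974.
Step 4: Continuity-corrected z = (R + 0.5 - E[R]) / SD[R] = (7 + 0.5 - 8.0000) / 1.7974 = -0.2782.
Step 5: Two-sided p-value via normal approximation = 2*(1 - Phi(|z|)) = 0.780879.
Step 6: alpha = 0.1. fail to reject H0.

R = 7, z = -0.2782, p = 0.780879, fail to reject H0.


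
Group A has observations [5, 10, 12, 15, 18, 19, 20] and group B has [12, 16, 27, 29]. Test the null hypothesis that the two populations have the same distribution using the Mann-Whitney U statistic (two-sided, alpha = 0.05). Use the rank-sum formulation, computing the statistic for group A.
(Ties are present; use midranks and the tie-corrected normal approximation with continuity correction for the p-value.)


Step 1: Combine and sort all 11 observations; assign midranks.
sorted (value, group): (5,X), (10,X), (12,X), (12,Y), (15,X), (16,Y), (18,X), (19,X), (20,X), (27,Y), (29,Y)
ranks: 5->1, 10->2, 12->3.5, 12->3.5, 15->5, 16->6, 18->7, 19->8, 20->9, 27->10, 29->11
Step 2: Rank sum for X: R1 = 1 + 2 + 3.5 + 5 + 7 + 8 + 9 = 35.5.
Step 3: U_X = R1 - n1(n1+1)/2 = 35.5 - 7*8/2 = 35.5 - 28 = 7.5.
       U_Y = n1*n2 - U_X = 28 - 7.5 = 20.5.
Step 4: Ties are present, so use the tie-corrected normal approximation (with continuity correction) for the p-value.
Step 5: p-value = 0.255756; compare to alpha = 0.05. fail to reject H0.

U_X = 7.5, p = 0.255756, fail to reject H0 at alpha = 0.05.


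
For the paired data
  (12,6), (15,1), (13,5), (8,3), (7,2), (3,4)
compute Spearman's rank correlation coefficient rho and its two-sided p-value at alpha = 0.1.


Step 1: Rank x and y separately (midranks; no ties here).
rank(x): 12->4, 15->6, 13->5, 8->3, 7->2, 3->1
rank(y): 6->6, 1->1, 5->5, 3->3, 2->2, 4->4
Step 2: d_i = R_x(i) - R_y(i); compute d_i^2.
  (4-6)^2=4, (6-1)^2=25, (5-5)^2=0, (3-3)^2=0, (2-2)^2=0, (1-4)^2=9
sum(d^2) = 38.
Step 3: rho = 1 - 6*38 / (6*(6^2 - 1)) = 1 - 228/210 = -0.085714.
Step 4: Under H0, t = rho * sqrt((n-2)/(1-rho^2)) = -0.1721 ~ t(4).
Step 5: Two-sided p-value from the t-distribution with 4 df = 0.871743.
Step 6: alpha = 0.1. fail to reject H0.

rho = -0.0857, p = 0.871743, fail to reject H0 at alpha = 0.1.


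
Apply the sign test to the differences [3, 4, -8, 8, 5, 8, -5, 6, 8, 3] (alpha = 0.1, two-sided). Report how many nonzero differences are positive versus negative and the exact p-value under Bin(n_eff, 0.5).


Step 1: Discard zero differences. Original n = 10; n_eff = number of nonzero differences = 10.
Nonzero differences (with sign): +3, +4, -8, +8, +5, +8, -5, +6, +8, +3
Step 2: Count signs: positive = 8, negative = 2.
Step 3: Under H0: P(positive) = 0.5, so the number of positives S ~ Bin(10, 0.5).
Step 4: Two-sided exact p-value = sum of Bin(10,0.5) probabilities at or below the observed probability = 0.109375.
Step 5: alpha = 0.1. fail to reject H0.

n_eff = 10, pos = 8, neg = 2, p = 0.109375, fail to reject H0.


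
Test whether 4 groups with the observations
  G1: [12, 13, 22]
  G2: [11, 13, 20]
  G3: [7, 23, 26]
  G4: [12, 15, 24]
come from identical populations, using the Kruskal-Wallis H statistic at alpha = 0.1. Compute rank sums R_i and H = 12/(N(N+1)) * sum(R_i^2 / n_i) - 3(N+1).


Step 1: Combine all N = 12 observations and assign midranks.
sorted (value, group, rank): (7,G3,1), (11,G2,2), (12,G1,3.5), (12,G4,3.5), (13,G1,5.5), (13,G2,5.5), (15,G4,7), (20,G2,8), (22,G1,9), (23,G3,10), (24,G4,11), (26,G3,12)
Step 2: Sum ranks within each group.
R_1 = 18 (n_1 = 3)
R_2 = 15.5 (n_2 = 3)
R_3 = 23 (n_3 = 3)
R_4 = 21.5 (n_4 = 3)
Step 3: H = 12/(N(N+1)) * sum(R_i^2/n_i) - 3(N+1)
     = 12/(12*13) * (18^2/3 + 15.5^2/3 + 23^2/3 + 21.5^2/3) - 3*13
     = 0.076923 * 518.5 - 39
     = 0.884615.
Step 4: Ties present; correction factor C = 1 - 12/(12^3 - 12) = 0.993007. Corrected H = 0.884615 / 0.993007 = 0.890845.
Step 5: Under H0, H ~ chi^2(3); p-value = 0.827637.
Step 6: alpha = 0.1. fail to reject H0.

H = 0.8908, df = 3, p = 0.827637, fail to reject H0.


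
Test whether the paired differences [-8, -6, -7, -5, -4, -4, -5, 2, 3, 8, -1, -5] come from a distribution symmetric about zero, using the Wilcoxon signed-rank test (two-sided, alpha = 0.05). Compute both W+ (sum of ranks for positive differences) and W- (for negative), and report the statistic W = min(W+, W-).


Step 1: Drop any zero differences (none here) and take |d_i|.
|d| = [8, 6, 7, 5, 4, 4, 5, 2, 3, 8, 1, 5]
Step 2: Midrank |d_i| (ties get averaged ranks).
ranks: |8|->11.5, |6|->9, |7|->10, |5|->7, |4|->4.5, |4|->4.5, |5|->7, |2|->2, |3|->3, |8|->11.5, |1|->1, |5|->7
Step 3: Attach original signs; sum ranks with positive sign and with negative sign.
W+ = 2 + 3 + 11.5 = 16.5
W- = 11.5 + 9 + 10 + 7 + 4.5 + 4.5 + 7 + 1 + 7 = 61.5
(Check: W+ + W- = 78 should equal n(n+1)/2 = 78.)
Step 4: Test statistic W = min(W+, W-) = 16.5.
Step 5: Ties in |d|, so use the tie-corrected normal approximation.
        E[W] = n(n+1)/4 = 12*13/4 = 39.
        Tie groups: |d|=4 (t=2), |d|=5 (t=3), |d|=8 (t=2); sum(t^3 - t) = 36.
        Var[W] = n(n+1)(2n+1)/24 - sum(t^3-t)/48 = 3900/24 - 36/48 = 161.75.
        z = (W - E[W]) / sqrt(Var[W]) = (16.5 - 39) / 12.7181 = -1.7691.
        Two-sided p = 2*Phi(z) = 0.076872.
Step 6: alpha = 0.05. fail to reject H0.

W+ = 16.5, W- = 61.5, W = min = 16.5, p = 0.076872, fail to reject H0.


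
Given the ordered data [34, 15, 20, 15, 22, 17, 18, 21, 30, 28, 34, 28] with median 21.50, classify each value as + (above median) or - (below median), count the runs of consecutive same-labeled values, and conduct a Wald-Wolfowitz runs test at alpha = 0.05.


Step 1: Compute median = 21.50; label A = above, B = below.
Labels in order: ABBBABBBAAAA  (n_A = 6, n_B = 6)
Step 2: Count runs R = 5.
Step 3: Under H0 (random ordering), E[R] = 2*n_A*n_B/(n_A+n_B) + 1 = 2*6*6/12 + 1 = 7.0000.
        Var[R] = 2*n_A*n_B*(2*n_A*n_B - n_A - n_B) / ((n_A+n_B)^2 * (n_A+n_B-1)) = 4320/1584 = 2.7273.
        SD[R] = 1.6514.
Step 4: Continuity-corrected z = (R + 0.5 - E[R]) / SD[R] = (5 + 0.5 - 7.0000) / 1.6514 = -0.9083.
Step 5: Two-sided p-value via normal approximation = 2*(1 - Phi(|z|)) = 0.363722.
Step 6: alpha = 0.05. fail to reject H0.

R = 5, z = -0.9083, p = 0.363722, fail to reject H0.


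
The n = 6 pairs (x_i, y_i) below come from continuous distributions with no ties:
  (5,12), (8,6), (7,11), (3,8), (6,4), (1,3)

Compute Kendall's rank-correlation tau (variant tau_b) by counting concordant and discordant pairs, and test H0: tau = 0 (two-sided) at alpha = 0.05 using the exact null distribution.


Step 1: Enumerate the 15 unordered pairs (i,j) with i<j and classify each by sign(x_j-x_i) * sign(y_j-y_i).
  (1,2):dx=+3,dy=-6->D; (1,3):dx=+2,dy=-1->D; (1,4):dx=-2,dy=-4->C; (1,5):dx=+1,dy=-8->D
  (1,6):dx=-4,dy=-9->C; (2,3):dx=-1,dy=+5->D; (2,4):dx=-5,dy=+2->D; (2,5):dx=-2,dy=-2->C
  (2,6):dx=-7,dy=-3->C; (3,4):dx=-4,dy=-3->C; (3,5):dx=-1,dy=-7->C; (3,6):dx=-6,dy=-8->C
  (4,5):dx=+3,dy=-4->D; (4,6):dx=-2,dy=-5->C; (5,6):dx=-5,dy=-1->C
Step 2: C = 9, D = 6, total pairs = 15.
Step 3: tau = (C - D)/(n(n-1)/2) = (9 - 6)/15 = 0.200000.
Step 4: Exact two-sided p-value (enumerate n! = 720 permutations of y under H0): p = 0.719444.
Step 5: alpha = 0.05. fail to reject H0.

tau_b = 0.2000 (C=9, D=6), p = 0.719444, fail to reject H0.


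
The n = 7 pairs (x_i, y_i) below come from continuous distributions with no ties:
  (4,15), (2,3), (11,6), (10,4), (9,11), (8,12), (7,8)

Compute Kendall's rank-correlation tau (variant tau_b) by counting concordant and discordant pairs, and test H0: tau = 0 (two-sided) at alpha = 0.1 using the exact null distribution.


Step 1: Enumerate the 21 unordered pairs (i,j) with i<j and classify each by sign(x_j-x_i) * sign(y_j-y_i).
  (1,2):dx=-2,dy=-12->C; (1,3):dx=+7,dy=-9->D; (1,4):dx=+6,dy=-11->D; (1,5):dx=+5,dy=-4->D
  (1,6):dx=+4,dy=-3->D; (1,7):dx=+3,dy=-7->D; (2,3):dx=+9,dy=+3->C; (2,4):dx=+8,dy=+1->C
  (2,5):dx=+7,dy=+8->C; (2,6):dx=+6,dy=+9->C; (2,7):dx=+5,dy=+5->C; (3,4):dx=-1,dy=-2->C
  (3,5):dx=-2,dy=+5->D; (3,6):dx=-3,dy=+6->D; (3,7):dx=-4,dy=+2->D; (4,5):dx=-1,dy=+7->D
  (4,6):dx=-2,dy=+8->D; (4,7):dx=-3,dy=+4->D; (5,6):dx=-1,dy=+1->D; (5,7):dx=-2,dy=-3->C
  (6,7):dx=-1,dy=-4->C
Step 2: C = 9, D = 12, total pairs = 21.
Step 3: tau = (C - D)/(n(n-1)/2) = (9 - 12)/21 = -0.142857.
Step 4: Exact two-sided p-value (enumerate n! = 5040 permutations of y under H0): p = 0.772619.
Step 5: alpha = 0.1. fail to reject H0.

tau_b = -0.1429 (C=9, D=12), p = 0.772619, fail to reject H0.


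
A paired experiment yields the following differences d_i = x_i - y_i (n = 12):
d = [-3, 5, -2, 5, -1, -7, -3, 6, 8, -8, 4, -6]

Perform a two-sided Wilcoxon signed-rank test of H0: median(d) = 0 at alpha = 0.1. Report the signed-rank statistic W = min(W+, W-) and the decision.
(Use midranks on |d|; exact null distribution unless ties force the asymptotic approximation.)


Step 1: Drop any zero differences (none here) and take |d_i|.
|d| = [3, 5, 2, 5, 1, 7, 3, 6, 8, 8, 4, 6]
Step 2: Midrank |d_i| (ties get averaged ranks).
ranks: |3|->3.5, |5|->6.5, |2|->2, |5|->6.5, |1|->1, |7|->10, |3|->3.5, |6|->8.5, |8|->11.5, |8|->11.5, |4|->5, |6|->8.5
Step 3: Attach original signs; sum ranks with positive sign and with negative sign.
W+ = 6.5 + 6.5 + 8.5 + 11.5 + 5 = 38
W- = 3.5 + 2 + 1 + 10 + 3.5 + 11.5 + 8.5 = 40
(Check: W+ + W- = 78 should equal n(n+1)/2 = 78.)
Step 4: Test statistic W = min(W+, W-) = 38.
Step 5: Ties in |d|, so use the tie-corrected normal approximation.
        E[W] = n(n+1)/4 = 12*13/4 = 39.
        Tie groups: |d|=3 (t=2), |d|=5 (t=2), |d|=6 (t=2), |d|=8 (t=2); sum(t^3 - t) = 24.
        Var[W] = n(n+1)(2n+1)/24 - sum(t^3-t)/48 = 3900/24 - 24/48 = 162.
        z = (W - E[W]) / sqrt(Var[W]) = (38 - 39) / 12.7279 = -0.0786.
        Two-sided p = 2*Phi(z) = 0.937377.
Step 6: alpha = 0.1. fail to reject H0.

W+ = 38, W- = 40, W = min = 38, p = 0.937377, fail to reject H0.


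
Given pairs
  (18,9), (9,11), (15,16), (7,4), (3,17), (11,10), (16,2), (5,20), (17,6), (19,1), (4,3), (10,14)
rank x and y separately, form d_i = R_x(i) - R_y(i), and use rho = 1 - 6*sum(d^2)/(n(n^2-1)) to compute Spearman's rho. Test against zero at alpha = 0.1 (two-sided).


Step 1: Rank x and y separately (midranks; no ties here).
rank(x): 18->11, 9->5, 15->8, 7->4, 3->1, 11->7, 16->9, 5->3, 17->10, 19->12, 4->2, 10->6
rank(y): 9->6, 11->8, 16->10, 4->4, 17->11, 10->7, 2->2, 20->12, 6->5, 1->1, 3->3, 14->9
Step 2: d_i = R_x(i) - R_y(i); compute d_i^2.
  (11-6)^2=25, (5-8)^2=9, (8-10)^2=4, (4-4)^2=0, (1-11)^2=100, (7-7)^2=0, (9-2)^2=49, (3-12)^2=81, (10-5)^2=25, (12-1)^2=121, (2-3)^2=1, (6-9)^2=9
sum(d^2) = 424.
Step 3: rho = 1 - 6*424 / (12*(12^2 - 1)) = 1 - 2544/1716 = -0.482517.
Step 4: Under H0, t = rho * sqrt((n-2)/(1-rho^2)) = -1.7421 ~ t(10).
Step 5: Two-sided p-value from the t-distribution with 10 df = 0.112109.
Step 6: alpha = 0.1. fail to reject H0.

rho = -0.4825, p = 0.112109, fail to reject H0 at alpha = 0.1.


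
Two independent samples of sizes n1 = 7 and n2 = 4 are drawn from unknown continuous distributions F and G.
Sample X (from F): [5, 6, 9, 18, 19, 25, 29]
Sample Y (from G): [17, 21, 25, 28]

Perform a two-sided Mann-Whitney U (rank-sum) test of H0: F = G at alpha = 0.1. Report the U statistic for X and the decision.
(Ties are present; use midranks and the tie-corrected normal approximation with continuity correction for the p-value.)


Step 1: Combine and sort all 11 observations; assign midranks.
sorted (value, group): (5,X), (6,X), (9,X), (17,Y), (18,X), (19,X), (21,Y), (25,X), (25,Y), (28,Y), (29,X)
ranks: 5->1, 6->2, 9->3, 17->4, 18->5, 19->6, 21->7, 25->8.5, 25->8.5, 28->10, 29->11
Step 2: Rank sum for X: R1 = 1 + 2 + 3 + 5 + 6 + 8.5 + 11 = 36.5.
Step 3: U_X = R1 - n1(n1+1)/2 = 36.5 - 7*8/2 = 36.5 - 28 = 8.5.
       U_Y = n1*n2 - U_X = 28 - 8.5 = 19.5.
Step 4: Ties are present, so use the tie-corrected normal approximation (with continuity correction) for the p-value.
Step 5: p-value = 0.343605; compare to alpha = 0.1. fail to reject H0.

U_X = 8.5, p = 0.343605, fail to reject H0 at alpha = 0.1.


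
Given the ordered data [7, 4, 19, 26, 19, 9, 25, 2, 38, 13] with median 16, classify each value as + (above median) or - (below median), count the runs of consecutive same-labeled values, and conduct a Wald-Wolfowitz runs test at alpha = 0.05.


Step 1: Compute median = 16; label A = above, B = below.
Labels in order: BBAAABABAB  (n_A = 5, n_B = 5)
Step 2: Count runs R = 7.
Step 3: Under H0 (random ordering), E[R] = 2*n_A*n_B/(n_A+n_B) + 1 = 2*5*5/10 + 1 = 6.0000.
        Var[R] = 2*n_A*n_B*(2*n_A*n_B - n_A - n_B) / ((n_A+n_B)^2 * (n_A+n_B-1)) = 2000/900 = 2.2222.
        SD[R] = 1.4907.
Step 4: Continuity-corrected z = (R - 0.5 - E[R]) / SD[R] = (7 - 0.5 - 6.0000) / 1.4907 = 0.3354.
Step 5: Two-sided p-value via normal approximation = 2*(1 - Phi(|z|)) = 0.737316.
Step 6: alpha = 0.05. fail to reject H0.

R = 7, z = 0.3354, p = 0.737316, fail to reject H0.


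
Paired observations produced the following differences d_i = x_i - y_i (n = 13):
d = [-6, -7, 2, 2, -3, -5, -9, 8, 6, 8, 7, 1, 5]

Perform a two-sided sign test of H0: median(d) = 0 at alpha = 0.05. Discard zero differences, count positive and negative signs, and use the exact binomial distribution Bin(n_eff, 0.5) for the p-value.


Step 1: Discard zero differences. Original n = 13; n_eff = number of nonzero differences = 13.
Nonzero differences (with sign): -6, -7, +2, +2, -3, -5, -9, +8, +6, +8, +7, +1, +5
Step 2: Count signs: positive = 8, negative = 5.
Step 3: Under H0: P(positive) = 0.5, so the number of positives S ~ Bin(13, 0.5).
Step 4: Two-sided exact p-value = sum of Bin(13,0.5) probabilities at or below the observed probability = 0.581055.
Step 5: alpha = 0.05. fail to reject H0.

n_eff = 13, pos = 8, neg = 5, p = 0.581055, fail to reject H0.


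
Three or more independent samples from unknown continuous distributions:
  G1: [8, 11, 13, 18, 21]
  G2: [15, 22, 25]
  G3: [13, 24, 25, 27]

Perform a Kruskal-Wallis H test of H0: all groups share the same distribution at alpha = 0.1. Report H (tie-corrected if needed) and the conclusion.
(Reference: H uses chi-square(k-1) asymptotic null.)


Step 1: Combine all N = 12 observations and assign midranks.
sorted (value, group, rank): (8,G1,1), (11,G1,2), (13,G1,3.5), (13,G3,3.5), (15,G2,5), (18,G1,6), (21,G1,7), (22,G2,8), (24,G3,9), (25,G2,10.5), (25,G3,10.5), (27,G3,12)
Step 2: Sum ranks within each group.
R_1 = 19.5 (n_1 = 5)
R_2 = 23.5 (n_2 = 3)
R_3 = 35 (n_3 = 4)
Step 3: H = 12/(N(N+1)) * sum(R_i^2/n_i) - 3(N+1)
     = 12/(12*13) * (19.5^2/5 + 23.5^2/3 + 35^2/4) - 3*13
     = 0.076923 * 566.383 - 39
     = 4.567949.
Step 4: Ties present; correction factor C = 1 - 12/(12^3 - 12) = 0.993007. Corrected H = 4.567949 / 0.993007 = 4.600117.
Step 5: Under H0, H ~ chi^2(2); p-value = 0.100253.
Step 6: alpha = 0.1. fail to reject H0.

H = 4.6001, df = 2, p = 0.100253, fail to reject H0.


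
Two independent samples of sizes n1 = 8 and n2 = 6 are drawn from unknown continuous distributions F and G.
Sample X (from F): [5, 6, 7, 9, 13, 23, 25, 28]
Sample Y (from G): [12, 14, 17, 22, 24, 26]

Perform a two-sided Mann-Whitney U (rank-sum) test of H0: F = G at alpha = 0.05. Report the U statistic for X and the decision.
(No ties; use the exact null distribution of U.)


Step 1: Combine and sort all 14 observations; assign midranks.
sorted (value, group): (5,X), (6,X), (7,X), (9,X), (12,Y), (13,X), (14,Y), (17,Y), (22,Y), (23,X), (24,Y), (25,X), (26,Y), (28,X)
ranks: 5->1, 6->2, 7->3, 9->4, 12->5, 13->6, 14->7, 17->8, 22->9, 23->10, 24->11, 25->12, 26->13, 28->14
Step 2: Rank sum for X: R1 = 1 + 2 + 3 + 4 + 6 + 10 + 12 + 14 = 52.
Step 3: U_X = R1 - n1(n1+1)/2 = 52 - 8*9/2 = 52 - 36 = 16.
       U_Y = n1*n2 - U_X = 48 - 16 = 32.
Step 4: No ties, so the exact null distribution of U (based on enumerating the C(14,8) = 3003 equally likely rank assignments) gives the two-sided p-value.
Step 5: p-value = 0.344988; compare to alpha = 0.05. fail to reject H0.

U_X = 16, p = 0.344988, fail to reject H0 at alpha = 0.05.


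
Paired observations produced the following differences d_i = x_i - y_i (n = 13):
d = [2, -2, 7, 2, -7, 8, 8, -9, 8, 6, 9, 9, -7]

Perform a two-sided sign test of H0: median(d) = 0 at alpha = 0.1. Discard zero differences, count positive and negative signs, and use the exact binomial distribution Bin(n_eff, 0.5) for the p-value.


Step 1: Discard zero differences. Original n = 13; n_eff = number of nonzero differences = 13.
Nonzero differences (with sign): +2, -2, +7, +2, -7, +8, +8, -9, +8, +6, +9, +9, -7
Step 2: Count signs: positive = 9, negative = 4.
Step 3: Under H0: P(positive) = 0.5, so the number of positives S ~ Bin(13, 0.5).
Step 4: Two-sided exact p-value = sum of Bin(13,0.5) probabilities at or below the observed probability = 0.266846.
Step 5: alpha = 0.1. fail to reject H0.

n_eff = 13, pos = 9, neg = 4, p = 0.266846, fail to reject H0.
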